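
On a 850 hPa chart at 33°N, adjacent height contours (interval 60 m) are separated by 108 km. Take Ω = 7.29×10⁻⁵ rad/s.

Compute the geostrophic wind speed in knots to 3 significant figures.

133 knots

Coriolis parameter at 33°N:
f = 2Ω sin φ = 2 × 7.29×10⁻⁵ × sin 33° = 7.94×10⁻⁵ s⁻¹
Height gradient: |∂Z/∂n| = 60 m / 108000 m = 5.56×10⁻⁴
On a pressure surface, geostrophic balance gives V_g = (g/f)|∂Z/∂n|:
V_g = 9.81 × 5.56×10⁻⁴ / 7.94×10⁻⁵ = 68.6 m/s
Converting: 68.6 m/s × 1.944 = 133 knots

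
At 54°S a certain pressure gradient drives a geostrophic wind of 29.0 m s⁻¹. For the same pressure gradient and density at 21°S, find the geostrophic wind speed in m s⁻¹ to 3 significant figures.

With the same pressure gradient and density, V_g ∝ 1/f ∝ 1/sin φ.
V₂ = V₁ · sin φ₁ / sin φ₂ = 29.0 × sin 54° / sin 21°
V₂ = 29.0 × 0.8090/0.3584 = 65.5 m s⁻¹

65.5 m s⁻¹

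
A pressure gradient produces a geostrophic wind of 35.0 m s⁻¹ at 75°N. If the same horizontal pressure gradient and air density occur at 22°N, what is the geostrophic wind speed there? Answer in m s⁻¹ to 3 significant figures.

90.2 m s⁻¹

With the same pressure gradient and density, V_g ∝ 1/f ∝ 1/sin φ.
V₂ = V₁ · sin φ₁ / sin φ₂ = 35.0 × sin 75° / sin 22°
V₂ = 35.0 × 0.9659/0.3746 = 90.2 m s⁻¹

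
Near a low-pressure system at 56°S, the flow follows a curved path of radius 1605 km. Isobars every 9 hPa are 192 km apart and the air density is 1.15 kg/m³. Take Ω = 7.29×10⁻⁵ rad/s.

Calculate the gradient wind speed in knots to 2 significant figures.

Coriolis parameter at 56°S:
f = 2Ω sin φ = 2 × 7.29×10⁻⁵ × sin 56° = 1.21×10⁻⁴ s⁻¹
Pressure gradient: |∂P/∂n| = 900 Pa / 192000 m = 4.69×10⁻³ Pa/m
Geostrophic speed: V_g = |∂P/∂n|/(fρ) = 4.69×10⁻³/(1.21×10⁻⁴ × 1.15) = 33.7 m/s
Around a low, centrifugal force acts outward with Coriolis, so pressure-gradient force balances both:
(1/ρ)|∂P/∂n| = fV + V²/R  →  V² + fR·V − fR·V_g = 0
With fR = 1.21×10⁻⁴ × 1605×10³ m = 194 m/s:
V = [−fR + √((fR)² + 4 fR V_g)]/2 = [−194 + √(194² + 4×194×33.7)]/2 = 29.3 m/s
Subgeostrophic (V < V_g = 33.7 m/s), as expected around a low.
Converting: 29.3 m/s × 1.944 = 57 knots

57 knots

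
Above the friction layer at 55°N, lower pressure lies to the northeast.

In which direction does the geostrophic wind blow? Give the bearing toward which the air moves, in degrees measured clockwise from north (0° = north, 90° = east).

The pressure-gradient force points toward the northeast (bearing 045°).
Geostrophic balance: in the Northern Hemisphere the Coriolis force deflects motion to the right, so the geostrophic wind blows 90° to the right of the pressure-gradient force (low pressure on the left).
Rotating 045° by 90° clockwise gives 135° — the wind blows toward the southeast.

135°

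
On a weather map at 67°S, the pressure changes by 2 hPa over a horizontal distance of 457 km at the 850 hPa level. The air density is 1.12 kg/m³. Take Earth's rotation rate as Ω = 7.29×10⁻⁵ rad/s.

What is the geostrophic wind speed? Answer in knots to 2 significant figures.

5.7 knots

Coriolis parameter at 67°S:
f = 2Ω sin φ = 2 × 7.29×10⁻⁵ × sin 67° = 1.34×10⁻⁴ s⁻¹
Pressure gradient: |∂P/∂n| = 200 Pa / 457000 m = 4.38×10⁻⁴ Pa/m
Geostrophic balance (pressure-gradient force = Coriolis force):
V_g = (1/(fρ)) |∂P/∂n| = 4.38×10⁻⁴ / (1.34×10⁻⁴ × 1.12) = 2.91 m/s
Converting: 2.91 m/s × 1.944 = 5.7 knots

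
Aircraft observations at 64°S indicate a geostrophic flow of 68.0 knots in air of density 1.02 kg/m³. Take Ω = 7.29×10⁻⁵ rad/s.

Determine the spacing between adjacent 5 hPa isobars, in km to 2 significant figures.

Coriolis parameter at 64°S:
f = 2Ω sin φ = 2 × 7.29×10⁻⁵ × sin 64° = 1.31×10⁻⁴ s⁻¹
Wind speed in SI: 68.0 knots = 35.0 m/s
Geostrophic balance rearranged: |∂P/∂n| = f ρ V_g
|∂P/∂n| = 1.31×10⁻⁴ × 1.02 × 35.0 = 4.68×10⁻³ Pa/m
Isobar spacing: Δn = ΔP/|∂P/∂n| = 500 Pa / 4.68×10⁻³ Pa/m = 106931 m ≈ 110 km

110 km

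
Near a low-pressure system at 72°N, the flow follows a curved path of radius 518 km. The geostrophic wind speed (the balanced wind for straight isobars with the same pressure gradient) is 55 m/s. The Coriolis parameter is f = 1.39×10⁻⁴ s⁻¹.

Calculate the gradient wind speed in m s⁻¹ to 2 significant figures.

36 m s⁻¹

Around a low, centrifugal force acts outward with Coriolis, so pressure-gradient force balances both:
(1/ρ)|∂P/∂n| = fV + V²/R  →  V² + fR·V − fR·V_g = 0
With fR = 1.39×10⁻⁴ × 518×10³ m = 72.0 m/s:
V = [−fR + √((fR)² + 4 fR V_g)]/2 = [−72.0 + √(72.0² + 4×72.0×55)]/2 = 36.5 m/s
Subgeostrophic (V < V_g = 55 m/s), as expected around a low.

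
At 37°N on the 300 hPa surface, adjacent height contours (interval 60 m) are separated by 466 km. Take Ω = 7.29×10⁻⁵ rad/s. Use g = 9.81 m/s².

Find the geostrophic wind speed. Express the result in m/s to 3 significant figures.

Coriolis parameter at 37°N:
f = 2Ω sin φ = 2 × 7.29×10⁻⁵ × sin 37° = 8.77×10⁻⁵ s⁻¹
Height gradient: |∂Z/∂n| = 60 m / 466000 m = 1.29×10⁻⁴
On a pressure surface, geostrophic balance gives V_g = (g/f)|∂Z/∂n|:
V_g = 9.81 × 1.29×10⁻⁴ / 8.77×10⁻⁵ = 14.4 m/s

14.4 m/s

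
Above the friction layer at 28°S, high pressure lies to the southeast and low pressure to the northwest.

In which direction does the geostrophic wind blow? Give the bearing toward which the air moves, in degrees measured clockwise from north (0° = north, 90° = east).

The pressure-gradient force points toward the northwest (bearing 315°).
Geostrophic balance: in the Southern Hemisphere the Coriolis force deflects motion to the left, so the geostrophic wind blows 90° to the left of the pressure-gradient force (low pressure on the right).
Rotating 315° by 90° counterclockwise gives 225° — the wind blows toward the southwest.

225°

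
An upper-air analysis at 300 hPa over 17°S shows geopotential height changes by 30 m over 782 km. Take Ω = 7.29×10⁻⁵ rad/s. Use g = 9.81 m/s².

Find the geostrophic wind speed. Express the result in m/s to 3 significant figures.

Coriolis parameter at 17°S:
f = 2Ω sin φ = 2 × 7.29×10⁻⁵ × sin 17° = 4.26×10⁻⁵ s⁻¹
Height gradient: |∂Z/∂n| = 30 m / 782000 m = 3.84×10⁻⁵
On a pressure surface, geostrophic balance gives V_g = (g/f)|∂Z/∂n|:
V_g = 9.81 × 3.84×10⁻⁵ / 4.26×10⁻⁵ = 8.83 m/s

8.83 m/s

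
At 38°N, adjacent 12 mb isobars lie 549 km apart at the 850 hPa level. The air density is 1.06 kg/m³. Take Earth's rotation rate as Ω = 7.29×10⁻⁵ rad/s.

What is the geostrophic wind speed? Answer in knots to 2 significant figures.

45 knots

Coriolis parameter at 38°N:
f = 2Ω sin φ = 2 × 7.29×10⁻⁵ × sin 38° = 8.98×10⁻⁵ s⁻¹
Pressure gradient: |∂P/∂n| = 1200 Pa / 549000 m = 2.19×10⁻³ Pa/m
Geostrophic balance (pressure-gradient force = Coriolis force):
V_g = (1/(fρ)) |∂P/∂n| = 2.19×10⁻³ / (8.98×10⁻⁵ × 1.06) = 23.0 m/s
Converting: 23.0 m/s × 1.944 = 45 knots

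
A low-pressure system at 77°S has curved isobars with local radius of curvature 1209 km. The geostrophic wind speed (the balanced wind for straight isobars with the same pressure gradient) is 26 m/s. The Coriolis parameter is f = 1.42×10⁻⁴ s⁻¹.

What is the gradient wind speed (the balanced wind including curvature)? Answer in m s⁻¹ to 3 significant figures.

Around a low, centrifugal force acts outward with Coriolis, so pressure-gradient force balances both:
(1/ρ)|∂P/∂n| = fV + V²/R  →  V² + fR·V − fR·V_g = 0
With fR = 1.42×10⁻⁴ × 1209×10³ m = 172 m/s:
V = [−fR + √((fR)² + 4 fR V_g)]/2 = [−172 + √(172² + 4×172×26)]/2 = 22.9 m/s
Subgeostrophic (V < V_g = 26 m/s), as expected around a low.

22.9 m s⁻¹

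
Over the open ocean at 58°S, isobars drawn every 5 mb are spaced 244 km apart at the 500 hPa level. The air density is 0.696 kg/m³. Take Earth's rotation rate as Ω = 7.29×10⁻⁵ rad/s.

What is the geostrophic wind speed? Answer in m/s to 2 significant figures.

Coriolis parameter at 58°S:
f = 2Ω sin φ = 2 × 7.29×10⁻⁵ × sin 58° = 1.24×10⁻⁴ s⁻¹
Pressure gradient: |∂P/∂n| = 500 Pa / 244000 m = 2.05×10⁻³ Pa/m
Geostrophic balance (pressure-gradient force = Coriolis force):
V_g = (1/(fρ)) |∂P/∂n| = 2.05×10⁻³ / (1.24×10⁻⁴ × 0.696) = 23.8 m/s

24 m/s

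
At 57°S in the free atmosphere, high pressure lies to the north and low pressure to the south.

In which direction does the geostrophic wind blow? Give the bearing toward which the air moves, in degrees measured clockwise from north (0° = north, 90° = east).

The pressure-gradient force points toward the south (bearing 180°).
Geostrophic balance: in the Southern Hemisphere the Coriolis force deflects motion to the left, so the geostrophic wind blows 90° to the left of the pressure-gradient force (low pressure on the right).
Rotating 180° by 90° counterclockwise gives 090° — the wind blows toward the east.

090°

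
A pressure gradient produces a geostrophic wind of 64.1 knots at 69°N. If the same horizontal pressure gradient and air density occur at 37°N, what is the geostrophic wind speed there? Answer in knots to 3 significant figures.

With the same pressure gradient and density, V_g ∝ 1/f ∝ 1/sin φ.
V₂ = V₁ · sin φ₁ / sin φ₂ = 64.1 × sin 69° / sin 37°
V₂ = 64.1 × 0.9336/0.6018 = 99.4 knots

99.4 knots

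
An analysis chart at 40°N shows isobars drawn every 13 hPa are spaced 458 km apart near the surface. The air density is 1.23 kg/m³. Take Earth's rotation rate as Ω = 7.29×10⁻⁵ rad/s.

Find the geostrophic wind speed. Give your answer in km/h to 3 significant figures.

Coriolis parameter at 40°N:
f = 2Ω sin φ = 2 × 7.29×10⁻⁵ × sin 40° = 9.37×10⁻⁵ s⁻¹
Pressure gradient: |∂P/∂n| = 1300 Pa / 458000 m = 2.84×10⁻³ Pa/m
Geostrophic balance (pressure-gradient force = Coriolis force):
V_g = (1/(fρ)) |∂P/∂n| = 2.84×10⁻³ / (9.37×10⁻⁵ × 1.23) = 24.6 m/s
Converting: 24.6 m/s × 3.6 = 88.6 km/h

88.6 km/h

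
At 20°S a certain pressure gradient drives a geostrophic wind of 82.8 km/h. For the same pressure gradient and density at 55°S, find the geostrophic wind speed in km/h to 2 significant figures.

With the same pressure gradient and density, V_g ∝ 1/f ∝ 1/sin φ.
V₂ = V₁ · sin φ₁ / sin φ₂ = 82.8 × sin 20° / sin 55°
V₂ = 82.8 × 0.3420/0.8192 = 35 km/h

35 km/h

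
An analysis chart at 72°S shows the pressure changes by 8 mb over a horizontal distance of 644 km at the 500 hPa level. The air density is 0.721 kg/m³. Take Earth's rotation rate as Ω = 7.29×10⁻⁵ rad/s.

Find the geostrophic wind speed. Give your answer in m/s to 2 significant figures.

Coriolis parameter at 72°S:
f = 2Ω sin φ = 2 × 7.29×10⁻⁵ × sin 72° = 1.39×10⁻⁴ s⁻¹
Pressure gradient: |∂P/∂n| = 800 Pa / 644000 m = 1.24×10⁻³ Pa/m
Geostrophic balance (pressure-gradient force = Coriolis force):
V_g = (1/(fρ)) |∂P/∂n| = 1.24×10⁻³ / (1.39×10⁻⁴ × 0.721) = 12.4 m/s

12 m/s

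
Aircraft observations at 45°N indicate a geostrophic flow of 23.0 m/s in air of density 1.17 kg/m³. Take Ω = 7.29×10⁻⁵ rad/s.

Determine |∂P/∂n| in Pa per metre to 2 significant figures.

Coriolis parameter at 45°N:
f = 2Ω sin φ = 2 × 7.29×10⁻⁵ × sin 45° = 1.03×10⁻⁴ s⁻¹
Geostrophic balance rearranged: |∂P/∂n| = f ρ V_g
|∂P/∂n| = 1.03×10⁻⁴ × 1.17 × 23.0 = 2.77×10⁻³ Pa/m

2.8×10⁻³ Pa/m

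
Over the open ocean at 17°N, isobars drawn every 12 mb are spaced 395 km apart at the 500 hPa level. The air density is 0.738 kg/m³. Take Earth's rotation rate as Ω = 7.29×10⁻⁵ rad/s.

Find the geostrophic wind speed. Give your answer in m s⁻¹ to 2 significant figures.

Coriolis parameter at 17°N:
f = 2Ω sin φ = 2 × 7.29×10⁻⁵ × sin 17° = 4.26×10⁻⁵ s⁻¹
Pressure gradient: |∂P/∂n| = 1200 Pa / 395000 m = 3.04×10⁻³ Pa/m
Geostrophic balance (pressure-gradient force = Coriolis force):
V_g = (1/(fρ)) |∂P/∂n| = 3.04×10⁻³ / (4.26×10⁻⁵ × 0.738) = 96.6 m/s

97 m s⁻¹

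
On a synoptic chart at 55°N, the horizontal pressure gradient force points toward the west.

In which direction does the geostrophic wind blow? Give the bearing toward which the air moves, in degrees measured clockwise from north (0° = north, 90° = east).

The pressure-gradient force points toward the west (bearing 270°).
Geostrophic balance: in the Northern Hemisphere the Coriolis force deflects motion to the right, so the geostrophic wind blows 90° to the right of the pressure-gradient force (low pressure on the left).
Rotating 270° by 90° clockwise gives 000° — the wind blows toward the north.

000°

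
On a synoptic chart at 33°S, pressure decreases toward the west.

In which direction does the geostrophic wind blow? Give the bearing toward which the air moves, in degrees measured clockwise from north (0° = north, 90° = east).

The pressure-gradient force points toward the west (bearing 270°).
Geostrophic balance: in the Southern Hemisphere the Coriolis force deflects motion to the left, so the geostrophic wind blows 90° to the left of the pressure-gradient force (low pressure on the right).
Rotating 270° by 90° counterclockwise gives 180° — the wind blows toward the south.

180°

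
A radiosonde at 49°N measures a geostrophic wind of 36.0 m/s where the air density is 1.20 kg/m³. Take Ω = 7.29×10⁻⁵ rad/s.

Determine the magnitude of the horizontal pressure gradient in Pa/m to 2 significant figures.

4.8×10⁻³ Pa/m

Coriolis parameter at 49°N:
f = 2Ω sin φ = 2 × 7.29×10⁻⁵ × sin 49° = 1.10×10⁻⁴ s⁻¹
Geostrophic balance rearranged: |∂P/∂n| = f ρ V_g
|∂P/∂n| = 1.10×10⁻⁴ × 1.20 × 36.0 = 4.75×10⁻³ Pa/m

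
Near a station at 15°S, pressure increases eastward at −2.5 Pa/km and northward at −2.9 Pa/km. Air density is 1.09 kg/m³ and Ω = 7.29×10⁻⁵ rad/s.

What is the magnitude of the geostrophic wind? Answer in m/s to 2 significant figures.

93 m/s

Coriolis parameter at 15°S:
f = 2Ω sin φ = 2 × 7.29×10⁻⁵ × sin 15° = 3.77×10⁻⁵ s⁻¹
In the Southern Hemisphere f is negative: f = −3.77×10⁻⁵ s⁻¹.
Component geostrophic relations (x east, y north):
u_g = −(1/(fρ)) ∂P/∂y,  v_g = (1/(fρ)) ∂P/∂x
u_g = −(−2.9×10⁻³)/(−3.77×10⁻⁵ × 1.09) = −70.5 m/s;  v_g = (−2.5×10⁻³)/(−3.77×10⁻⁵ × 1.09) = 60.8 m/s
|V_g| = √(u_g² + v_g²) = 93.1 m/s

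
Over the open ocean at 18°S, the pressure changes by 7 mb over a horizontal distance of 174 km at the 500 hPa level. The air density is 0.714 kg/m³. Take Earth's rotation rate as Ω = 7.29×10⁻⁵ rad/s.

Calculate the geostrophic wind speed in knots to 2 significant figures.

Coriolis parameter at 18°S:
f = 2Ω sin φ = 2 × 7.29×10⁻⁵ × sin 18° = 4.51×10⁻⁵ s⁻¹
Pressure gradient: |∂P/∂n| = 700 Pa / 174000 m = 4.02×10⁻³ Pa/m
Geostrophic balance (pressure-gradient force = Coriolis force):
V_g = (1/(fρ)) |∂P/∂n| = 4.02×10⁻³ / (4.51×10⁻⁵ × 0.714) = 125 m/s
Converting: 125 m/s × 1.944 = 240 knots

240 knots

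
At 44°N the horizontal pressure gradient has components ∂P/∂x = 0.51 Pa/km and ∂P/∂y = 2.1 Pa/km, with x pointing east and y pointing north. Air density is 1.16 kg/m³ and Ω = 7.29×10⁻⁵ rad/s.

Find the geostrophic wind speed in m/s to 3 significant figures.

18.4 m/s

Coriolis parameter at 44°N:
f = 2Ω sin φ = 2 × 7.29×10⁻⁵ × sin 44° = 1.01×10⁻⁴ s⁻¹
Component geostrophic relations (x east, y north):
u_g = −(1/(fρ)) ∂P/∂y,  v_g = (1/(fρ)) ∂P/∂x
u_g = −(2.1×10⁻³)/(1.01×10⁻⁴ × 1.16) = −17.9 m/s;  v_g = (0.51×10⁻³)/(1.01×10⁻⁴ × 1.16) = 4.34 m/s
|V_g| = √(u_g² + v_g²) = 18.4 m/s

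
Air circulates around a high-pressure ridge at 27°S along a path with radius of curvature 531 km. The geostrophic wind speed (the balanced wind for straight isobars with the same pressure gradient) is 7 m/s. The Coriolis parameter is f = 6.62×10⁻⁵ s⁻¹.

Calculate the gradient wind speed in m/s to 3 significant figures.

9.65 m/s

Around a high, pressure-gradient force acts outward with centrifugal, so Coriolis balances both:
fV = (1/ρ)|∂P/∂n| + V²/R  →  V² − fR·V + fR·V_g = 0
With fR = 6.62×10⁻⁵ × 531×10³ m = 35.2 m/s:
V = [fR − √((fR)² − 4 fR V_g)]/2 = [35.2 − √(35.2² − 4×35.2×7)]/2 = 9.65 m/s
Supergeostrophic (V > V_g = 7 m/s), as expected around a high.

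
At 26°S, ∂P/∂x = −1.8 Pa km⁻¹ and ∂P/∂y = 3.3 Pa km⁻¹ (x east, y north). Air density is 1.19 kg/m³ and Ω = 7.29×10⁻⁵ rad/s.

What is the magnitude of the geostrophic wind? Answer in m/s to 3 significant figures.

49.4 m/s

Coriolis parameter at 26°S:
f = 2Ω sin φ = 2 × 7.29×10⁻⁵ × sin 26° = 6.39×10⁻⁵ s⁻¹
In the Southern Hemisphere f is negative: f = −6.39×10⁻⁵ s⁻¹.
Component geostrophic relations (x east, y north):
u_g = −(1/(fρ)) ∂P/∂y,  v_g = (1/(fρ)) ∂P/∂x
u_g = −(3.3×10⁻³)/(−6.39×10⁻⁵ × 1.19) = 43.4 m/s;  v_g = (−1.8×10⁻³)/(−6.39×10⁻⁵ × 1.19) = 23.7 m/s
|V_g| = √(u_g² + v_g²) = 49.4 m/s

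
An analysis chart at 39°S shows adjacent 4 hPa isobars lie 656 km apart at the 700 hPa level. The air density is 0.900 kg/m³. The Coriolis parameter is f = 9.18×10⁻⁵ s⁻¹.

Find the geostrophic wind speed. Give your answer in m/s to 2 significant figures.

7.4 m/s

Pressure gradient: |∂P/∂n| = 400 Pa / 656000 m = 6.10×10⁻⁴ Pa/m
Geostrophic balance (pressure-gradient force = Coriolis force):
V_g = (1/(fρ)) |∂P/∂n| = 6.10×10⁻⁴ / (9.18×10⁻⁵ × 0.900) = 7.38 m/s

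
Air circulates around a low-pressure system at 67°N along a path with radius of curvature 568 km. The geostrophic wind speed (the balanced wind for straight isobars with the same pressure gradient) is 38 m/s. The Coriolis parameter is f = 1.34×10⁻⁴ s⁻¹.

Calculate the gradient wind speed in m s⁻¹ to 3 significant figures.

27.8 m s⁻¹

Around a low, centrifugal force acts outward with Coriolis, so pressure-gradient force balances both:
(1/ρ)|∂P/∂n| = fV + V²/R  →  V² + fR·V − fR·V_g = 0
With fR = 1.34×10⁻⁴ × 568×10³ m = 76.1 m/s:
V = [−fR + √((fR)² + 4 fR V_g)]/2 = [−76.1 + √(76.1² + 4×76.1×38)]/2 = 27.8 m/s
Subgeostrophic (V < V_g = 38 m/s), as expected around a low.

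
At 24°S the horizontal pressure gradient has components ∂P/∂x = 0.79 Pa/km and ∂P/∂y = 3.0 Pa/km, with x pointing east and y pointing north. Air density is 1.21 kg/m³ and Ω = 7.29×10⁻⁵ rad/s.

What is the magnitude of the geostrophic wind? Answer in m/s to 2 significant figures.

43 m/s

Coriolis parameter at 24°S:
f = 2Ω sin φ = 2 × 7.29×10⁻⁵ × sin 24° = 5.93×10⁻⁵ s⁻¹
In the Southern Hemisphere f is negative: f = −5.93×10⁻⁵ s⁻¹.
Component geostrophic relations (x east, y north):
u_g = −(1/(fρ)) ∂P/∂y,  v_g = (1/(fρ)) ∂P/∂x
u_g = −(3.0×10⁻³)/(−5.93×10⁻⁵ × 1.21) = 41.8 m/s;  v_g = (0.79×10⁻³)/(−5.93×10⁻⁵ × 1.21) = −11.0 m/s
|V_g| = √(u_g² + v_g²) = 43.2 m/s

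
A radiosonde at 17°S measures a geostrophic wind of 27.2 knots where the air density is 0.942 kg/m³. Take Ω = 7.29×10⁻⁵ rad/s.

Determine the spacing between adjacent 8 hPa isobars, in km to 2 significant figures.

Coriolis parameter at 17°S:
f = 2Ω sin φ = 2 × 7.29×10⁻⁵ × sin 17° = 4.26×10⁻⁵ s⁻¹
Wind speed in SI: 27.2 knots = 14.0 m/s
Geostrophic balance rearranged: |∂P/∂n| = f ρ V_g
|∂P/∂n| = 4.26×10⁻⁵ × 0.942 × 14.0 = 5.62×10⁻⁴ Pa/m
Isobar spacing: Δn = ΔP/|∂P/∂n| = 800 Pa / 5.62×10⁻⁴ Pa/m = 1423768 m ≈ 1400 km

1400 km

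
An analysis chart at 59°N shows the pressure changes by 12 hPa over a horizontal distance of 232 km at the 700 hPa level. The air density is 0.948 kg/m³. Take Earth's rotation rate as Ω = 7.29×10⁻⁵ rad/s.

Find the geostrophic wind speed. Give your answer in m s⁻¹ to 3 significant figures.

43.7 m s⁻¹

Coriolis parameter at 59°N:
f = 2Ω sin φ = 2 × 7.29×10⁻⁵ × sin 59° = 1.25×10⁻⁴ s⁻¹
Pressure gradient: |∂P/∂n| = 1200 Pa / 232000 m = 5.17×10⁻³ Pa/m
Geostrophic balance (pressure-gradient force = Coriolis force):
V_g = (1/(fρ)) |∂P/∂n| = 5.17×10⁻³ / (1.25×10⁻⁴ × 0.948) = 43.7 m/s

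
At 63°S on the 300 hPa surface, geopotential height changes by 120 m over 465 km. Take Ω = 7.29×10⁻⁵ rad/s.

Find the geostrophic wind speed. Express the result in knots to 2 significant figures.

38 knots

Coriolis parameter at 63°S:
f = 2Ω sin φ = 2 × 7.29×10⁻⁵ × sin 63° = 1.30×10⁻⁴ s⁻¹
Height gradient: |∂Z/∂n| = 120 m / 465000 m = 2.58×10⁻⁴
On a pressure surface, geostrophic balance gives V_g = (g/f)|∂Z/∂n|:
V_g = 9.81 × 2.58×10⁻⁴ / 1.30×10⁻⁴ = 19.5 m/s
Converting: 19.5 m/s × 1.944 = 38 knots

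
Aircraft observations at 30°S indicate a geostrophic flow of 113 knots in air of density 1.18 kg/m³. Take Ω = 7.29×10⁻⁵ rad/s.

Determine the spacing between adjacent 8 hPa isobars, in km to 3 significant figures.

Coriolis parameter at 30°S:
f = 2Ω sin φ = 2 × 7.29×10⁻⁵ × sin 30° = 7.29×10⁻⁵ s⁻¹
Wind speed in SI: 113 knots = 58.1 m/s
Geostrophic balance rearranged: |∂P/∂n| = f ρ V_g
|∂P/∂n| = 7.29×10⁻⁵ × 1.18 × 58.1 = 5.00×10⁻³ Pa/m
Isobar spacing: Δn = ΔP/|∂P/∂n| = 800 Pa / 5.00×10⁻³ Pa/m = 159979 m ≈ 160 km

160 km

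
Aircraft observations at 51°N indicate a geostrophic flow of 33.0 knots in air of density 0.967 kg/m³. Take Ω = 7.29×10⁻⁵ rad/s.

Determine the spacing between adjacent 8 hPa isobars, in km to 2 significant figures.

Coriolis parameter at 51°N:
f = 2Ω sin φ = 2 × 7.29×10⁻⁵ × sin 51° = 1.13×10⁻⁴ s⁻¹
Wind speed in SI: 33.0 knots = 17.0 m/s
Geostrophic balance rearranged: |∂P/∂n| = f ρ V_g
|∂P/∂n| = 1.13×10⁻⁴ × 0.967 × 17.0 = 1.86×10⁻³ Pa/m
Isobar spacing: Δn = ΔP/|∂P/∂n| = 800 Pa / 1.86×10⁻³ Pa/m = 430082 m ≈ 430 km

430 km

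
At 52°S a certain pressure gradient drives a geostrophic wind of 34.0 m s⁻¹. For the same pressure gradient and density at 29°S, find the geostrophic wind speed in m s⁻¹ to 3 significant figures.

With the same pressure gradient and density, V_g ∝ 1/f ∝ 1/sin φ.
V₂ = V₁ · sin φ₁ / sin φ₂ = 34.0 × sin 52° / sin 29°
V₂ = 34.0 × 0.7880/0.4848 = 55.3 m s⁻¹

55.3 m s⁻¹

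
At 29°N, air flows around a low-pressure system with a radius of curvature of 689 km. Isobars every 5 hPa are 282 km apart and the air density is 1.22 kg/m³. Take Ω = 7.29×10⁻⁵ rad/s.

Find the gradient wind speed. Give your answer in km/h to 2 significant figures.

56 km/h

Coriolis parameter at 29°N:
f = 2Ω sin φ = 2 × 7.29×10⁻⁵ × sin 29° = 7.07×10⁻⁵ s⁻¹
Pressure gradient: |∂P/∂n| = 500 Pa / 282000 m = 1.77×10⁻³ Pa/m
Geostrophic speed: V_g = |∂P/∂n|/(fρ) = 1.77×10⁻³/(7.07×10⁻⁵ × 1.22) = 20.6 m/s
Around a low, centrifugal force acts outward with Coriolis, so pressure-gradient force balances both:
(1/ρ)|∂P/∂n| = fV + V²/R  →  V² + fR·V − fR·V_g = 0
With fR = 7.07×10⁻⁵ × 689×10³ m = 48.7 m/s:
V = [−fR + √((fR)² + 4 fR V_g)]/2 = [−48.7 + √(48.7² + 4×48.7×20.6)]/2 = 15.6 m/s
Subgeostrophic (V < V_g = 20.6 m/s), as expected around a low.
Converting: 15.6 m/s × 3.6 = 56 km/h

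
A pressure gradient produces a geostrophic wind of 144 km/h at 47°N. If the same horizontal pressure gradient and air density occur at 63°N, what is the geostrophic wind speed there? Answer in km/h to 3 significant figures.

118 km/h

With the same pressure gradient and density, V_g ∝ 1/f ∝ 1/sin φ.
V₂ = V₁ · sin φ₁ / sin φ₂ = 144 × sin 47° / sin 63°
V₂ = 144 × 0.7314/0.8910 = 118 km/h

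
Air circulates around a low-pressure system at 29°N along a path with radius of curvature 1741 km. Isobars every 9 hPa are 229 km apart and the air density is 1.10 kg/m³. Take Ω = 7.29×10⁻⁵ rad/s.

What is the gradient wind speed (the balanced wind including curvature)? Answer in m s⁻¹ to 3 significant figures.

38.5 m s⁻¹

Coriolis parameter at 29°N:
f = 2Ω sin φ = 2 × 7.29×10⁻⁵ × sin 29° = 7.07×10⁻⁵ s⁻¹
Pressure gradient: |∂P/∂n| = 900 Pa / 229000 m = 3.93×10⁻³ Pa/m
Geostrophic speed: V_g = |∂P/∂n|/(fρ) = 3.93×10⁻³/(7.07×10⁻⁵ × 1.10) = 50.5 m/s
Around a low, centrifugal force acts outward with Coriolis, so pressure-gradient force balances both:
(1/ρ)|∂P/∂n| = fV + V²/R  →  V² + fR·V − fR·V_g = 0
With fR = 7.07×10⁻⁵ × 1741×10³ m = 123 m/s:
V = [−fR + √((fR)² + 4 fR V_g)]/2 = [−123 + √(123² + 4×123×50.5)]/2 = 38.5 m/s
Subgeostrophic (V < V_g = 50.5 m/s), as expected around a low.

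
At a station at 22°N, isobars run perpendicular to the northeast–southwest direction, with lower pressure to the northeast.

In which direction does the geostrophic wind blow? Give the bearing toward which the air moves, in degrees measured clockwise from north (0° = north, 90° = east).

The pressure-gradient force points toward the northeast (bearing 045°).
Geostrophic balance: in the Northern Hemisphere the Coriolis force deflects motion to the right, so the geostrophic wind blows 90° to the right of the pressure-gradient force (low pressure on the left).
Rotating 045° by 90° clockwise gives 135° — the wind blows toward the southeast.

135°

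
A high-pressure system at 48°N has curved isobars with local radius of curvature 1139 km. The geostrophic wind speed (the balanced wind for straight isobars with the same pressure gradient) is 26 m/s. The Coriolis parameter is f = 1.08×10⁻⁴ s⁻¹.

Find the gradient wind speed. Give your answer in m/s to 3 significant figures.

37.3 m/s

Around a high, pressure-gradient force acts outward with centrifugal, so Coriolis balances both:
fV = (1/ρ)|∂P/∂n| + V²/R  →  V² − fR·V + fR·V_g = 0
With fR = 1.08×10⁻⁴ × 1139×10³ m = 123 m/s:
V = [fR − √((fR)² − 4 fR V_g)]/2 = [123 − √(123² − 4×123×26)]/2 = 37.3 m/s
Supergeostrophic (V > V_g = 26 m/s), as expected around a high.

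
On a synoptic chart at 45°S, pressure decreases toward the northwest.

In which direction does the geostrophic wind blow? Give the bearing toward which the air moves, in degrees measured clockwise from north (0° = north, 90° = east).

The pressure-gradient force points toward the northwest (bearing 315°).
Geostrophic balance: in the Southern Hemisphere the Coriolis force deflects motion to the left, so the geostrophic wind blows 90° to the left of the pressure-gradient force (low pressure on the right).
Rotating 315° by 90° counterclockwise gives 225° — the wind blows toward the southwest.

225°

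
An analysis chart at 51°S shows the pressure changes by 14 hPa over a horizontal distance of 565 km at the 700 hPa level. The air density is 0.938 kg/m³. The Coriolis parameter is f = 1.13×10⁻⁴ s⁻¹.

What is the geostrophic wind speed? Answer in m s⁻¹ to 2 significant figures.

Pressure gradient: |∂P/∂n| = 1400 Pa / 565000 m = 2.48×10⁻³ Pa/m
Geostrophic balance (pressure-gradient force = Coriolis force):
V_g = (1/(fρ)) |∂P/∂n| = 2.48×10⁻³ / (1.13×10⁻⁴ × 0.938) = 23.4 m/s

23 m s⁻¹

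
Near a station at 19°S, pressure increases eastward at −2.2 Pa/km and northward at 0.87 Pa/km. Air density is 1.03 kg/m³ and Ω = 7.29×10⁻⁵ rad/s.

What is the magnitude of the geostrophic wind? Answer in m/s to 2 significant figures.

48 m/s

Coriolis parameter at 19°S:
f = 2Ω sin φ = 2 × 7.29×10⁻⁵ × sin 19° = 4.75×10⁻⁵ s⁻¹
In the Southern Hemisphere f is negative: f = −4.75×10⁻⁵ s⁻¹.
Component geostrophic relations (x east, y north):
u_g = −(1/(fρ)) ∂P/∂y,  v_g = (1/(fρ)) ∂P/∂x
u_g = −(0.87×10⁻³)/(−4.75×10⁻⁵ × 1.03) = 17.8 m/s;  v_g = (−2.2×10⁻³)/(−4.75×10⁻⁵ × 1.03) = 45.0 m/s
|V_g| = √(u_g² + v_g²) = 48.4 m/s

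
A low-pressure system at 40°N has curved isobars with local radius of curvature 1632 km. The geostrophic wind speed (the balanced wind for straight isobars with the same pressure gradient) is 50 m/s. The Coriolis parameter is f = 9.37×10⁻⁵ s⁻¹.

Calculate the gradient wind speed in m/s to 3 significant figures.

Around a low, centrifugal force acts outward with Coriolis, so pressure-gradient force balances both:
(1/ρ)|∂P/∂n| = fV + V²/R  →  V² + fR·V − fR·V_g = 0
With fR = 9.37×10⁻⁵ × 1632×10³ m = 153 m/s:
V = [−fR + √((fR)² + 4 fR V_g)]/2 = [−153 + √(153² + 4×153×50)]/2 = 39.7 m/s
Subgeostrophic (V < V_g = 50 m/s), as expected around a low.

39.7 m/s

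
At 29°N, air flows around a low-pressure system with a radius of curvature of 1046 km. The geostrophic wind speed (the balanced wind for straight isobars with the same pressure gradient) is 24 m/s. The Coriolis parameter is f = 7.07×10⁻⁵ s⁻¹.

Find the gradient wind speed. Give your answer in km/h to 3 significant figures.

68.7 km/h

Around a low, centrifugal force acts outward with Coriolis, so pressure-gradient force balances both:
(1/ρ)|∂P/∂n| = fV + V²/R  →  V² + fR·V − fR·V_g = 0
With fR = 7.07×10⁻⁵ × 1046×10³ m = 74.0 m/s:
V = [−fR + √((fR)² + 4 fR V_g)]/2 = [−74.0 + √(74.0² + 4×74.0×24)]/2 = 19.1 m/s
Subgeostrophic (V < V_g = 24 m/s), as expected around a low.
Converting: 19.1 m/s × 3.6 = 68.7 km/h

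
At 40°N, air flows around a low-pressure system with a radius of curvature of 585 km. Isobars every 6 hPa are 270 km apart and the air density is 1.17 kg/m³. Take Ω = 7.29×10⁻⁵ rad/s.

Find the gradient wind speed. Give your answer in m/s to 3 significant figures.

15.7 m/s

Coriolis parameter at 40°N:
f = 2Ω sin φ = 2 × 7.29×10⁻⁵ × sin 40° = 9.37×10⁻⁵ s⁻¹
Pressure gradient: |∂P/∂n| = 600 Pa / 270000 m = 2.22×10⁻³ Pa/m
Geostrophic speed: V_g = |∂P/∂n|/(fρ) = 2.22×10⁻³/(9.37×10⁻⁵ × 1.17) = 20.3 m/s
Around a low, centrifugal force acts outward with Coriolis, so pressure-gradient force balances both:
(1/ρ)|∂P/∂n| = fV + V²/R  →  V² + fR·V − fR·V_g = 0
With fR = 9.37×10⁻⁵ × 585×10³ m = 54.8 m/s:
V = [−fR + √((fR)² + 4 fR V_g)]/2 = [−54.8 + √(54.8² + 4×54.8×20.3)]/2 = 15.7 m/s
Subgeostrophic (V < V_g = 20.3 m/s), as expected around a low.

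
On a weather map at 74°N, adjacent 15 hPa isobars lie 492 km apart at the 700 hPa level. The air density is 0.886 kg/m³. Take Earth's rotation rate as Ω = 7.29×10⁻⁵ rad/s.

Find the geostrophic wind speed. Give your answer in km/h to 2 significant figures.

88 km/h

Coriolis parameter at 74°N:
f = 2Ω sin φ = 2 × 7.29×10⁻⁵ × sin 74° = 1.40×10⁻⁴ s⁻¹
Pressure gradient: |∂P/∂n| = 1500 Pa / 492000 m = 3.05×10⁻³ Pa/m
Geostrophic balance (pressure-gradient force = Coriolis force):
V_g = (1/(fρ)) |∂P/∂n| = 3.05×10⁻³ / (1.40×10⁻⁴ × 0.886) = 24.6 m/s
Converting: 24.6 m/s × 3.6 = 88 km/h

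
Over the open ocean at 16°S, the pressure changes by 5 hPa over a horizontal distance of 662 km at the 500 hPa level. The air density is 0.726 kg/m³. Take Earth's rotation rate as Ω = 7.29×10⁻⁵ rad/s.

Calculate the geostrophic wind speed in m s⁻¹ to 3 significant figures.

25.9 m s⁻¹

Coriolis parameter at 16°S:
f = 2Ω sin φ = 2 × 7.29×10⁻⁵ × sin 16° = 4.02×10⁻⁵ s⁻¹
Pressure gradient: |∂P/∂n| = 500 Pa / 662000 m = 7.55×10⁻⁴ Pa/m
Geostrophic balance (pressure-gradient force = Coriolis force):
V_g = (1/(fρ)) |∂P/∂n| = 7.55×10⁻⁴ / (4.02×10⁻⁵ × 0.726) = 25.9 m/s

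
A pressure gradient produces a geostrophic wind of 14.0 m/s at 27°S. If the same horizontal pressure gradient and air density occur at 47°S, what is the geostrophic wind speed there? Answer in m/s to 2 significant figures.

With the same pressure gradient and density, V_g ∝ 1/f ∝ 1/sin φ.
V₂ = V₁ · sin φ₁ / sin φ₂ = 14.0 × sin 27° / sin 47°
V₂ = 14.0 × 0.4540/0.7314 = 8.7 m/s

8.7 m/s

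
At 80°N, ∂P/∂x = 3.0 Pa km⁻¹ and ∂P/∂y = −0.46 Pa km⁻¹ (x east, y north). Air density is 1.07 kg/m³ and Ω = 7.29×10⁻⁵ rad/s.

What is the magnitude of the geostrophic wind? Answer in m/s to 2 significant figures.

20 m/s

Coriolis parameter at 80°N:
f = 2Ω sin φ = 2 × 7.29×10⁻⁵ × sin 80° = 1.44×10⁻⁴ s⁻¹
Component geostrophic relations (x east, y north):
u_g = −(1/(fρ)) ∂P/∂y,  v_g = (1/(fρ)) ∂P/∂x
u_g = −(−0.46×10⁻³)/(1.44×10⁻⁴ × 1.07) = 2.99 m/s;  v_g = (3.0×10⁻³)/(1.44×10⁻⁴ × 1.07) = 19.5 m/s
|V_g| = √(u_g² + v_g²) = 19.8 m/s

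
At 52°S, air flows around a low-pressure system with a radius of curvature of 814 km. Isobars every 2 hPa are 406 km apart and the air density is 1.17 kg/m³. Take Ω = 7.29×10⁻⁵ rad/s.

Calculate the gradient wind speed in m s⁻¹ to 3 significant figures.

Coriolis parameter at 52°S:
f = 2Ω sin φ = 2 × 7.29×10⁻⁵ × sin 52° = 1.15×10⁻⁴ s⁻¹
Pressure gradient: |∂P/∂n| = 200 Pa / 406000 m = 4.93×10⁻⁴ Pa/m
Geostrophic speed: V_g = |∂P/∂n|/(fρ) = 4.93×10⁻⁴/(1.15×10⁻⁴ × 1.17) = 3.66 m/s
Around a low, centrifugal force acts outward with Coriolis, so pressure-gradient force balances both:
(1/ρ)|∂P/∂n| = fV + V²/R  →  V² + fR·V − fR·V_g = 0
With fR = 1.15×10⁻⁴ × 814×10³ m = 93.5 m/s:
V = [−fR + √((fR)² + 4 fR V_g)]/2 = [−93.5 + √(93.5² + 4×93.5×3.66)]/2 = 3.53 m/s
Subgeostrophic (V < V_g = 3.66 m/s), as expected around a low.

3.53 m s⁻¹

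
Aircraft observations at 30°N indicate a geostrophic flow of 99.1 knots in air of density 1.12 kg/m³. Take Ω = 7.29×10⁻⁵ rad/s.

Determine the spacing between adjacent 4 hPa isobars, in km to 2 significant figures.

Coriolis parameter at 30°N:
f = 2Ω sin φ = 2 × 7.29×10⁻⁵ × sin 30° = 7.29×10⁻⁵ s⁻¹
Wind speed in SI: 99.1 knots = 51.0 m/s
Geostrophic balance rearranged: |∂P/∂n| = f ρ V_g
|∂P/∂n| = 7.29×10⁻⁵ × 1.12 × 51.0 = 4.16×10⁻³ Pa/m
Isobar spacing: Δn = ΔP/|∂P/∂n| = 400 Pa / 4.16×10⁻³ Pa/m = 96095 m ≈ 96 km

96 km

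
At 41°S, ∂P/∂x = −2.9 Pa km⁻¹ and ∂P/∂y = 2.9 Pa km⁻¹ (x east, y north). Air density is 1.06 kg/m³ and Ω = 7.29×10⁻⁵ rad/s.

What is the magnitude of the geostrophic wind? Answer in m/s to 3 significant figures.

40.4 m/s

Coriolis parameter at 41°S:
f = 2Ω sin φ = 2 × 7.29×10⁻⁵ × sin 41° = 9.57×10⁻⁵ s⁻¹
In the Southern Hemisphere f is negative: f = −9.57×10⁻⁵ s⁻¹.
Component geostrophic relations (x east, y north):
u_g = −(1/(fρ)) ∂P/∂y,  v_g = (1/(fρ)) ∂P/∂x
u_g = −(2.9×10⁻³)/(−9.57×10⁻⁵ × 1.06) = 28.6 m/s;  v_g = (−2.9×10⁻³)/(−9.57×10⁻⁵ × 1.06) = 28.6 m/s
|V_g| = √(u_g² + v_g²) = 40.4 m/s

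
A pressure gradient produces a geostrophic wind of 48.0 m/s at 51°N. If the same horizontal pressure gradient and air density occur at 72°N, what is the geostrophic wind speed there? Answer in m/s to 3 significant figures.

39.2 m/s

With the same pressure gradient and density, V_g ∝ 1/f ∝ 1/sin φ.
V₂ = V₁ · sin φ₁ / sin φ₂ = 48.0 × sin 51° / sin 72°
V₂ = 48.0 × 0.7771/0.9511 = 39.2 m/s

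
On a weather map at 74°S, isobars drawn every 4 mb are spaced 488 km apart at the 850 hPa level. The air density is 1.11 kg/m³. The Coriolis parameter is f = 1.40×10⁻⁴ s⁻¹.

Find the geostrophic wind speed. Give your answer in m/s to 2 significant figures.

5.3 m/s

Pressure gradient: |∂P/∂n| = 400 Pa / 488000 m = 8.20×10⁻⁴ Pa/m
Geostrophic balance (pressure-gradient force = Coriolis force):
V_g = (1/(fρ)) |∂P/∂n| = 8.20×10⁻⁴ / (1.40×10⁻⁴ × 1.11) = 5.27 m/s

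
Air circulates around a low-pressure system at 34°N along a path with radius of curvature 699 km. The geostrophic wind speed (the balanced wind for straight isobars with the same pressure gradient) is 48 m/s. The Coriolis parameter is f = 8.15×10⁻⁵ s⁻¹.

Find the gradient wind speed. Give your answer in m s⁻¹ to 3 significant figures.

31.1 m s⁻¹

Around a low, centrifugal force acts outward with Coriolis, so pressure-gradient force balances both:
(1/ρ)|∂P/∂n| = fV + V²/R  →  V² + fR·V − fR·V_g = 0
With fR = 8.15×10⁻⁵ × 699×10³ m = 57.0 m/s:
V = [−fR + √((fR)² + 4 fR V_g)]/2 = [−57.0 + √(57.0² + 4×57.0×48)]/2 = 31.1 m/s
Subgeostrophic (V < V_g = 48 m/s), as expected around a low.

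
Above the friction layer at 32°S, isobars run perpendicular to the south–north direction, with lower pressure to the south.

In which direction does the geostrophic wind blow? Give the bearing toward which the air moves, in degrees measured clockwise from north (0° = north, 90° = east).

090°

The pressure-gradient force points toward the south (bearing 180°).
Geostrophic balance: in the Southern Hemisphere the Coriolis force deflects motion to the left, so the geostrophic wind blows 90° to the left of the pressure-gradient force (low pressure on the right).
Rotating 180° by 90° counterclockwise gives 090° — the wind blows toward the east.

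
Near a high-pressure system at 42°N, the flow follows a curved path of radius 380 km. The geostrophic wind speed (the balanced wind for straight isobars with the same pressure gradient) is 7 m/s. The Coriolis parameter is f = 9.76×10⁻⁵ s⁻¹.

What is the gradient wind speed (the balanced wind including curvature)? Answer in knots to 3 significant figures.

Around a high, pressure-gradient force acts outward with centrifugal, so Coriolis balances both:
fV = (1/ρ)|∂P/∂n| + V²/R  →  V² − fR·V + fR·V_g = 0
With fR = 9.76×10⁻⁵ × 380×10³ m = 37.1 m/s:
V = [fR − √((fR)² − 4 fR V_g)]/2 = [37.1 − √(37.1² − 4×37.1×7)]/2 = 9.36 m/s
Supergeostrophic (V > V_g = 7 m/s), as expected around a high.
Converting: 9.36 m/s × 1.944 = 18.2 knots

18.2 knots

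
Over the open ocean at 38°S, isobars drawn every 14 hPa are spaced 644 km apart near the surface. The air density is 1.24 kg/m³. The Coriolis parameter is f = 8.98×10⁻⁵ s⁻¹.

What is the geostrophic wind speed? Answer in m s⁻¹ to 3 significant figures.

19.5 m s⁻¹

Pressure gradient: |∂P/∂n| = 1400 Pa / 644000 m = 2.17×10⁻³ Pa/m
Geostrophic balance (pressure-gradient force = Coriolis force):
V_g = (1/(fρ)) |∂P/∂n| = 2.17×10⁻³ / (8.98×10⁻⁵ × 1.24) = 19.5 m/s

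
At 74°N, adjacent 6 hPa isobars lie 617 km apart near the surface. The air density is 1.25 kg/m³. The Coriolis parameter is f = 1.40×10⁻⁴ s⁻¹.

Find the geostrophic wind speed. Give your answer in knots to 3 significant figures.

Pressure gradient: |∂P/∂n| = 600 Pa / 617000 m = 9.72×10⁻⁴ Pa/m
Geostrophic balance (pressure-gradient force = Coriolis force):
V_g = (1/(fρ)) |∂P/∂n| = 9.72×10⁻⁴ / (1.40×10⁻⁴ × 1.25) = 5.56 m/s
Converting: 5.56 m/s × 1.944 = 10.8 knots

10.8 knots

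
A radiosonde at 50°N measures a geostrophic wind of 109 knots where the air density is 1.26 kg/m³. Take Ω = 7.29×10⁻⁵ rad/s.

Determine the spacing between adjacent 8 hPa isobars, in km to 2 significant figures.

100 km

Coriolis parameter at 50°N:
f = 2Ω sin φ = 2 × 7.29×10⁻⁵ × sin 50° = 1.12×10⁻⁴ s⁻¹
Wind speed in SI: 109 knots = 56.1 m/s
Geostrophic balance rearranged: |∂P/∂n| = f ρ V_g
|∂P/∂n| = 1.12×10⁻⁴ × 1.26 × 56.1 = 7.89×10⁻³ Pa/m
Isobar spacing: Δn = ΔP/|∂P/∂n| = 800 Pa / 7.89×10⁻³ Pa/m = 101378 m ≈ 100 km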